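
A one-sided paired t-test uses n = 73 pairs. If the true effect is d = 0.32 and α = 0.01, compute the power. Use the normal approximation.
Power ≈ 0.66

Power calculation (paired t-test, normal approximation):
z_β = d · √n - z_α
z_β = 0.32 · √73 - 2.326
z_β = 0.32 · 8.544 - 2.326
z_β = 0.408

Power = Φ(z_β) = Φ(0.408) ≈ 0.658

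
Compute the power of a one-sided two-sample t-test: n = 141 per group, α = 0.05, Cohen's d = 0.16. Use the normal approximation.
Power ≈ 0.38

Power calculation (two-sample t-test, normal approximation):
z_β = d · √(n/2) - z_α
z_β = 0.16 · √(141/2) - 1.645
z_β = 0.16 · 8.396 - 1.645
z_β = -0.301

Power = Φ(z_β) = Φ(-0.301) ≈ 0.382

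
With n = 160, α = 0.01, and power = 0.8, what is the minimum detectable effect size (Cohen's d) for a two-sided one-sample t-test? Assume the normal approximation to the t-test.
d ≈ 0.27

Minimum detectable effect (one-sample t-test, normal approximation):
d = (z_{α/2} + z_β) / √n
d = (2.576 + 0.842) / √160
d = 3.417 / 12.649
d ≈ 0.27

By Cohen's convention (0.2 small / 0.5 medium / 0.8 large): small effect.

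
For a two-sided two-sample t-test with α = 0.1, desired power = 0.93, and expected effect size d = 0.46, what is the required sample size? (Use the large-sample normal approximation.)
n = 93 per group

Sample size formula (two-sample t-test, normal approximation):
n = 2 · ((z_{α/2} + z_β) / d)²

z_{α/2} = 1.645 (for α = 0.1, two-sided)
z_β = 1.476 (for power = 0.93)
d = 0.46

n = 2 · ((1.645 + 1.476) / 0.46)²
n = 2 · (6.785)²
n ≈ 92.07
Round up to the next whole number: n = 93 per group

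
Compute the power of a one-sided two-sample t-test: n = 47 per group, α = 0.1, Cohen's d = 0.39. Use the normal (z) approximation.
Power ≈ 0.73

Power calculation (two-sample t-test, normal approximation):
z_β = d · √(n/2) - z_α
z_β = 0.39 · √(47/2) - 1.282
z_β = 0.39 · 4.848 - 1.282
z_β = 0.609

Power = Φ(z_β) = Φ(0.609) ≈ 0.729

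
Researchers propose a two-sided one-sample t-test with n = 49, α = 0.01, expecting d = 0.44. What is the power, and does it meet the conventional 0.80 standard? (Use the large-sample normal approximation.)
Power ≈ 0.69; the study is underpowered (power < 0.80)

Power calculation (one-sample t-test, normal approximation):
z_β = d · √n - z_{α/2}
z_β = 0.44 · √49 - 2.576
z_β = 0.44 · 7.000 - 2.576
z_β = 0.504

Power = Φ(z_β) = Φ(0.504) ≈ 0.693

Effect size d = 0.44 is small by Cohen's convention (0.2/0.5/0.8).

Threshold: power ≥ 0.80 is conventionally adequate.
Power ≈ 0.69 → the study is underpowered (power < 0.80).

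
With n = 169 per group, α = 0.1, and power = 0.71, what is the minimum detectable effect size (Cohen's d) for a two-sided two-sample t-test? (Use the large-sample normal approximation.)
d ≈ 0.24

Minimum detectable effect (two-sample t-test, normal approximation):
d = (z_{α/2} + z_β) / √(n/2)
d = (1.645 + 0.553) / √(169/2)
d = 2.198 / 9.192
d ≈ 0.24

By Cohen's convention (0.2 small / 0.5 medium / 0.8 large): small effect.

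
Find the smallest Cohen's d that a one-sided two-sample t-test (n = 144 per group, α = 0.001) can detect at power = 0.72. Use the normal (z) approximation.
d ≈ 0.43

Minimum detectable effect (two-sample t-test, normal approximation):
d = (z_α + z_β) / √(n/2)
d = (3.090 + 0.583) / √(144/2)
d = 3.673 / 8.485
d ≈ 0.43

By Cohen's convention (0.2 small / 0.5 medium / 0.8 large): small effect.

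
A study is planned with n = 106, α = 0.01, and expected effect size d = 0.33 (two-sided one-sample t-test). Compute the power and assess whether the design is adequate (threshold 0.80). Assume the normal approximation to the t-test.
Power ≈ 0.79; the study is underpowered (power < 0.80)

Power calculation (one-sample t-test, normal approximation):
z_β = d · √n - z_{α/2}
z_β = 0.33 · √106 - 2.576
z_β = 0.33 · 10.296 - 2.576
z_β = 0.822

Power = Φ(z_β) = Φ(0.822) ≈ 0.794

Effect size d = 0.33 is small by Cohen's convention (0.2/0.5/0.8).

Threshold: power ≥ 0.80 is conventionally adequate.
Power ≈ 0.79 → the study is underpowered (power < 0.80).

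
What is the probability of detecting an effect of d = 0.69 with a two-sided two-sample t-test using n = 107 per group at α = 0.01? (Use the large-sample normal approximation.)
Power ≈ 0.99

Power calculation (two-sample t-test, normal approximation):
z_β = d · √(n/2) - z_{α/2}
z_β = 0.69 · √(107/2) - 2.576
z_β = 0.69 · 7.314 - 2.576
z_β = 2.471

Power = Φ(z_β) = Φ(2.471) ≈ 0.993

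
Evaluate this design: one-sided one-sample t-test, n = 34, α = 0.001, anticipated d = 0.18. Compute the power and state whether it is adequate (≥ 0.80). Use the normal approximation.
Power ≈ 0.02; the study is underpowered (power < 0.80)

Power calculation (one-sample t-test, normal approximation):
z_β = d · √n - z_α
z_β = 0.18 · √34 - 3.090
z_β = 0.18 · 5.831 - 3.090
z_β = -2.041

Power = Φ(z_β) = Φ(-2.041) ≈ 0.021

Effect size d = 0.18 is very small by Cohen's convention (0.2/0.5/0.8).

Threshold: power ≥ 0.80 is conventionally adequate.
Power ≈ 0.02 → the study is underpowered (power < 0.80).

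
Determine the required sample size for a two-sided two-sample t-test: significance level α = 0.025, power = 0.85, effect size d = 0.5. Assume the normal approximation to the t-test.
n = 86 per group

Sample size formula (two-sample t-test, normal approximation):
n = 2 · ((z_{α/2} + z_β) / d)²

z_{α/2} = 2.241 (for α = 0.025, two-sided)
z_β = 1.036 (for power = 0.85)
d = 0.5

n = 2 · ((2.241 + 1.036) / 0.5)²
n = 2 · (6.554)²
n ≈ 85.91
Round up to the next whole number: n = 86 per group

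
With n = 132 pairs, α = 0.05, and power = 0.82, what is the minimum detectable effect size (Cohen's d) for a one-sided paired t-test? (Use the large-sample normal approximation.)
d ≈ 0.22

Minimum detectable effect (paired t-test, normal approximation):
d = (z_α + z_β) / √n
d = (1.645 + 0.915) / √132
d = 2.560 / 11.489
d ≈ 0.22

By Cohen's convention (0.2 small / 0.5 medium / 0.8 large): small effect.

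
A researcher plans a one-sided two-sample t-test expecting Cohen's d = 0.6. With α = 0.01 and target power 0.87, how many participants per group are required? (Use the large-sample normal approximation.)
n = 67 per group

Sample size formula (two-sample t-test, normal approximation):
n = 2 · ((z_α + z_β) / d)²

z_α = 2.326 (for α = 0.01, one-sided)
z_β = 1.126 (for power = 0.87)
d = 0.6

n = 2 · ((2.326 + 1.126) / 0.6)²
n = 2 · (5.753)²
n ≈ 66.19
Round up to the next whole number: n = 67 per group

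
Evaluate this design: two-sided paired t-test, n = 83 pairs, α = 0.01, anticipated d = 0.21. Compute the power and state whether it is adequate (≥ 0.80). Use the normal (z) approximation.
Power ≈ 0.25; the study is underpowered (power < 0.80)

Power calculation (paired t-test, normal approximation):
z_β = d · √n - z_{α/2}
z_β = 0.21 · √83 - 2.576
z_β = 0.21 · 9.110 - 2.576
z_β = -0.663

Power = Φ(z_β) = Φ(-0.663) ≈ 0.254

Effect size d = 0.21 is small by Cohen's convention (0.2/0.5/0.8).

Threshold: power ≥ 0.80 is conventionally adequate.
Power ≈ 0.25 → the study is underpowered (power < 0.80).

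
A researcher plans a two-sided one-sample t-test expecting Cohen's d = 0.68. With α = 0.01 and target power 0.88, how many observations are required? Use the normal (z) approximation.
n = 31

Sample size formula (one-sample t-test, normal approximation):
n = ((z_{α/2} + z_β) / d)²

z_{α/2} = 2.576 (for α = 0.01, two-sided)
z_β = 1.175 (for power = 0.88)
d = 0.68

n = ((2.576 + 1.175) / 0.68)²
n = (5.516)²
n ≈ 30.43
Round up to the next whole number: n = 31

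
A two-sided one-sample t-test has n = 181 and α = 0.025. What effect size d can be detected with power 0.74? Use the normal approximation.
d ≈ 0.21

Minimum detectable effect (one-sample t-test, normal approximation):
d = (z_{α/2} + z_β) / √n
d = (2.241 + 0.643) / √181
d = 2.885 / 13.454
d ≈ 0.21

By Cohen's convention (0.2 small / 0.5 medium / 0.8 large): small effect.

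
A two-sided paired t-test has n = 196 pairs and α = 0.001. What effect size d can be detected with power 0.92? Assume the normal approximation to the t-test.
d ≈ 0.34

Minimum detectable effect (paired t-test, normal approximation):
d = (z_{α/2} + z_β) / √n
d = (3.291 + 1.405) / √196
d = 4.696 / 14.000
d ≈ 0.34

By Cohen's convention (0.2 small / 0.5 medium / 0.8 large): small effect.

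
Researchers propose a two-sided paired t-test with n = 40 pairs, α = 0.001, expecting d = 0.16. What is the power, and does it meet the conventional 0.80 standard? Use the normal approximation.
Power ≈ 0.01; the study is underpowered (power < 0.80)

Power calculation (paired t-test, normal approximation):
z_β = d · √n - z_{α/2}
z_β = 0.16 · √40 - 3.291
z_β = 0.16 · 6.325 - 3.291
z_β = -2.279

Power = Φ(z_β) = Φ(-2.279) ≈ 0.011

Effect size d = 0.16 is very small by Cohen's convention (0.2/0.5/0.8).

Threshold: power ≥ 0.80 is conventionally adequate.
Power ≈ 0.01 → the study is underpowered (power < 0.80).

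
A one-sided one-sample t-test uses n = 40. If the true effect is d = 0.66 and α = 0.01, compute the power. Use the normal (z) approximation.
Power ≈ 0.97

Power calculation (one-sample t-test, normal approximation):
z_β = d · √n - z_α
z_β = 0.66 · √40 - 2.326
z_β = 0.66 · 6.325 - 2.326
z_β = 1.848

Power = Φ(z_β) = Φ(1.848) ≈ 0.968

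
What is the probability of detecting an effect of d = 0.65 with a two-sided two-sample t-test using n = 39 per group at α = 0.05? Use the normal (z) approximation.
Power ≈ 0.82

Power calculation (two-sample t-test, normal approximation):
z_β = d · √(n/2) - z_{α/2}
z_β = 0.65 · √(39/2) - 1.960
z_β = 0.65 · 4.416 - 1.960
z_β = 0.910

Power = Φ(z_β) = Φ(0.910) ≈ 0.819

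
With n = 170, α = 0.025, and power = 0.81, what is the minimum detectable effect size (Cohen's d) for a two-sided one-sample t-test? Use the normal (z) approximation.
d ≈ 0.24

Minimum detectable effect (one-sample t-test, normal approximation):
d = (z_{α/2} + z_β) / √n
d = (2.241 + 0.878) / √170
d = 3.119 / 13.038
d ≈ 0.24

By Cohen's convention (0.2 small / 0.5 medium / 0.8 large): small effect.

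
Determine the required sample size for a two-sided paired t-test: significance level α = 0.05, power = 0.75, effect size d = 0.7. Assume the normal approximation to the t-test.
n = 15 pairs

Sample size formula (paired t-test, normal approximation):
n = ((z_{α/2} + z_β) / d)²

z_{α/2} = 1.960 (for α = 0.05, two-sided)
z_β = 0.674 (for power = 0.75)
d = 0.7

n = ((1.960 + 0.674) / 0.7)²
n = (3.763)²
n ≈ 14.16
Round up to the next whole number: n = 15 pairs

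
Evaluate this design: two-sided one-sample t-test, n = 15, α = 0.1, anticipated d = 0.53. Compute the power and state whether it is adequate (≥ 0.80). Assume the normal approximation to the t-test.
Power ≈ 0.66; the study is underpowered (power < 0.80)

Power calculation (one-sample t-test, normal approximation):
z_β = d · √n - z_{α/2}
z_β = 0.53 · √15 - 1.645
z_β = 0.53 · 3.873 - 1.645
z_β = 0.408

Power = Φ(z_β) = Φ(0.408) ≈ 0.658

Effect size d = 0.53 is medium by Cohen's convention (0.2/0.5/0.8).

Threshold: power ≥ 0.80 is conventionally adequate.
Power ≈ 0.66 → the study is underpowered (power < 0.80).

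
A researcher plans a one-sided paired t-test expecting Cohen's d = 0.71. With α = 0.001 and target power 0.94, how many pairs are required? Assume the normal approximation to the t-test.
n = 43 pairs

Sample size formula (paired t-test, normal approximation):
n = ((z_α + z_β) / d)²

z_α = 3.090 (for α = 0.001, one-sided)
z_β = 1.555 (for power = 0.94)
d = 0.71

n = ((3.090 + 1.555) / 0.71)²
n = (6.542)²
n ≈ 42.80
Round up to the next whole number: n = 43 pairs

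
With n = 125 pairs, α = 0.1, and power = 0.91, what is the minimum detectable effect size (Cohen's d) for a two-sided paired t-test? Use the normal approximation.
d ≈ 0.27

Minimum detectable effect (paired t-test, normal approximation):
d = (z_{α/2} + z_β) / √n
d = (1.645 + 1.341) / √125
d = 2.986 / 11.180
d ≈ 0.27

By Cohen's convention (0.2 small / 0.5 medium / 0.8 large): small effect.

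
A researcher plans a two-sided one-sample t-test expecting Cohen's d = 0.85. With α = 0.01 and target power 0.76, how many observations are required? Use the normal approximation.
n = 15

Sample size formula (one-sample t-test, normal approximation):
n = ((z_{α/2} + z_β) / d)²

z_{α/2} = 2.576 (for α = 0.01, two-sided)
z_β = 0.706 (for power = 0.76)
d = 0.85

n = ((2.576 + 0.706) / 0.85)²
n = (3.861)²
n ≈ 14.91
Round up to the next whole number: n = 15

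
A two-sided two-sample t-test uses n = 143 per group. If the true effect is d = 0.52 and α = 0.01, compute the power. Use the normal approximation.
Power ≈ 0.97

Power calculation (two-sample t-test, normal approximation):
z_β = d · √(n/2) - z_{α/2}
z_β = 0.52 · √(143/2) - 2.576
z_β = 0.52 · 8.456 - 2.576
z_β = 1.821

Power = Φ(z_β) = Φ(1.821) ≈ 0.966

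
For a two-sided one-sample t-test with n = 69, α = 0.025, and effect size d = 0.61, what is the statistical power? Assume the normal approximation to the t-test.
Power ≈ 1.00

Power calculation (one-sample t-test, normal approximation):
z_β = d · √n - z_{α/2}
z_β = 0.61 · √69 - 2.241
z_β = 0.61 · 8.307 - 2.241
z_β = 2.826

Power = Φ(z_β) = Φ(2.826) ≈ 0.998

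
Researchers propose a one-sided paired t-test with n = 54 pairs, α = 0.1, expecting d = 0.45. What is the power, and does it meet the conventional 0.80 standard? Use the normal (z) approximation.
Power ≈ 0.98; the study is adequately powered (power ≥ 0.80)

Power calculation (paired t-test, normal approximation):
z_β = d · √n - z_α
z_β = 0.45 · √54 - 1.282
z_β = 0.45 · 7.348 - 1.282
z_β = 2.025

Power = Φ(z_β) = Φ(2.025) ≈ 0.979

Effect size d = 0.45 is small by Cohen's convention (0.2/0.5/0.8).

Threshold: power ≥ 0.80 is conventionally adequate.
Power ≈ 0.98 → the study is adequately powered (power ≥ 0.80).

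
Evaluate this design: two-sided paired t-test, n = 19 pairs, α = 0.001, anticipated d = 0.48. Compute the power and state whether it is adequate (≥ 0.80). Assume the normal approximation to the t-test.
Power ≈ 0.12; the study is underpowered (power < 0.80)

Power calculation (paired t-test, normal approximation):
z_β = d · √n - z_{α/2}
z_β = 0.48 · √19 - 3.291
z_β = 0.48 · 4.359 - 3.291
z_β = -1.198

Power = Φ(z_β) = Φ(-1.198) ≈ 0.115

Effect size d = 0.48 is small by Cohen's convention (0.2/0.5/0.8).

Threshold: power ≥ 0.80 is conventionally adequate.
Power ≈ 0.12 → the study is underpowered (power < 0.80).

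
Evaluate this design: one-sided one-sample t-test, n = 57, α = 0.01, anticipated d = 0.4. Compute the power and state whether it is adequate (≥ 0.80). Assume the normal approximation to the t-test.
Power ≈ 0.76; the study is underpowered (power < 0.80)

Power calculation (one-sample t-test, normal approximation):
z_β = d · √n - z_α
z_β = 0.4 · √57 - 2.326
z_β = 0.4 · 7.550 - 2.326
z_β = 0.694

Power = Φ(z_β) = Φ(0.694) ≈ 0.756

Effect size d = 0.4 is small by Cohen's convention (0.2/0.5/0.8).

Threshold: power ≥ 0.80 is conventionally adequate.
Power ≈ 0.76 → the study is underpowered (power < 0.80).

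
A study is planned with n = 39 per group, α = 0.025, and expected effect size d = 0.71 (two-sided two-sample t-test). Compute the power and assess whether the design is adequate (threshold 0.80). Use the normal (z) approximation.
Power ≈ 0.81; the study is adequately powered (power ≥ 0.80)

Power calculation (two-sample t-test, normal approximation):
z_β = d · √(n/2) - z_{α/2}
z_β = 0.71 · √(39/2) - 2.241
z_β = 0.71 · 4.416 - 2.241
z_β = 0.894

Power = Φ(z_β) = Φ(0.894) ≈ 0.814

Effect size d = 0.71 is medium by Cohen's convention (0.2/0.5/0.8).

Threshold: power ≥ 0.80 is conventionally adequate.
Power ≈ 0.81 → the study is adequately powered (power ≥ 0.80).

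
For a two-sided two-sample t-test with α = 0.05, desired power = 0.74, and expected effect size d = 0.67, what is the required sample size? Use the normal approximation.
n = 31 per group

Sample size formula (two-sample t-test, normal approximation):
n = 2 · ((z_{α/2} + z_β) / d)²

z_{α/2} = 1.960 (for α = 0.05, two-sided)
z_β = 0.643 (for power = 0.74)
d = 0.67

n = 2 · ((1.960 + 0.643) / 0.67)²
n = 2 · (3.885)²
n ≈ 30.19
Round up to the next whole number: n = 31 per group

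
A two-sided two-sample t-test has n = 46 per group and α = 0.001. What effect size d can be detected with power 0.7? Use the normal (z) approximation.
d ≈ 0.80

Minimum detectable effect (two-sample t-test, normal approximation):
d = (z_{α/2} + z_β) / √(n/2)
d = (3.291 + 0.524) / √(46/2)
d = 3.815 / 4.796
d ≈ 0.80

By Cohen's convention (0.2 small / 0.5 medium / 0.8 large): large effect.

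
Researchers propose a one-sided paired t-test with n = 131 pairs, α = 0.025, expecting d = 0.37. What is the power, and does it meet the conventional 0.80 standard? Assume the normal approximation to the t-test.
Power ≈ 0.99; the study is adequately powered (power ≥ 0.80)

Power calculation (paired t-test, normal approximation):
z_β = d · √n - z_α
z_β = 0.37 · √131 - 1.960
z_β = 0.37 · 11.446 - 1.960
z_β = 2.275

Power = Φ(z_β) = Φ(2.275) ≈ 0.989

Effect size d = 0.37 is small by Cohen's convention (0.2/0.5/0.8).

Threshold: power ≥ 0.80 is conventionally adequate.
Power ≈ 0.99 → the study is adequately powered (power ≥ 0.80).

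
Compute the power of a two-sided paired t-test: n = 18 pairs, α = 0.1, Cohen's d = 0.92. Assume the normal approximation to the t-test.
Power ≈ 0.99

Power calculation (paired t-test, normal approximation):
z_β = d · √n - z_{α/2}
z_β = 0.92 · √18 - 1.645
z_β = 0.92 · 4.243 - 1.645
z_β = 2.258

Power = Φ(z_β) = Φ(2.258) ≈ 0.988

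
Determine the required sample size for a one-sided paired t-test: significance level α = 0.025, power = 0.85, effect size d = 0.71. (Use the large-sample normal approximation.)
n = 18 pairs

Sample size formula (paired t-test, normal approximation):
n = ((z_α + z_β) / d)²

z_α = 1.960 (for α = 0.025, one-sided)
z_β = 1.036 (for power = 0.85)
d = 0.71

n = ((1.960 + 1.036) / 0.71)²
n = (4.220)²
n ≈ 17.81
Round up to the next whole number: n = 18 pairs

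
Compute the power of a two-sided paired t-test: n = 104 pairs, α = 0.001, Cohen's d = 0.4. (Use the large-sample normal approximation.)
Power ≈ 0.78

Power calculation (paired t-test, normal approximation):
z_β = d · √n - z_{α/2}
z_β = 0.4 · √104 - 3.291
z_β = 0.4 · 10.198 - 3.291
z_β = 0.789

Power = Φ(z_β) = Φ(0.789) ≈ 0.785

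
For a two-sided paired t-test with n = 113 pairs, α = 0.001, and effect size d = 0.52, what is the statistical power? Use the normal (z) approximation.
Power ≈ 0.99

Power calculation (paired t-test, normal approximation):
z_β = d · √n - z_{α/2}
z_β = 0.52 · √113 - 3.291
z_β = 0.52 · 10.630 - 3.291
z_β = 2.237

Power = Φ(z_β) = Φ(2.237) ≈ 0.987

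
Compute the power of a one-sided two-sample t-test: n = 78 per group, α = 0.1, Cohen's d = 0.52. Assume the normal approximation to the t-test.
Power ≈ 0.98

Power calculation (two-sample t-test, normal approximation):
z_β = d · √(n/2) - z_α
z_β = 0.52 · √(78/2) - 1.282
z_β = 0.52 · 6.245 - 1.282
z_β = 1.966

Power = Φ(z_β) = Φ(1.966) ≈ 0.975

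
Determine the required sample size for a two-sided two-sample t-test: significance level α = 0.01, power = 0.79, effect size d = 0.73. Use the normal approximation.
n = 43 per group

Sample size formula (two-sample t-test, normal approximation):
n = 2 · ((z_{α/2} + z_β) / d)²

z_{α/2} = 2.576 (for α = 0.01, two-sided)
z_β = 0.806 (for power = 0.79)
d = 0.73

n = 2 · ((2.576 + 0.806) / 0.73)²
n = 2 · (4.633)²
n ≈ 42.93
Round up to the next whole number: n = 43 per group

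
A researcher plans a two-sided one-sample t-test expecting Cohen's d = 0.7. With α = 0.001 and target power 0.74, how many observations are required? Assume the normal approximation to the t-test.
n = 32

Sample size formula (one-sample t-test, normal approximation):
n = ((z_{α/2} + z_β) / d)²

z_{α/2} = 3.291 (for α = 0.001, two-sided)
z_β = 0.643 (for power = 0.74)
d = 0.7

n = ((3.291 + 0.643) / 0.7)²
n = (5.620)²
n ≈ 31.58
Round up to the next whole number: n = 32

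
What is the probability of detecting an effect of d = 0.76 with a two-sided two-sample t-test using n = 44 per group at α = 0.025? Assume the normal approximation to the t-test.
Power ≈ 0.91

Power calculation (two-sample t-test, normal approximation):
z_β = d · √(n/2) - z_{α/2}
z_β = 0.76 · √(44/2) - 2.241
z_β = 0.76 · 4.690 - 2.241
z_β = 1.323

Power = Φ(z_β) = Φ(1.323) ≈ 0.907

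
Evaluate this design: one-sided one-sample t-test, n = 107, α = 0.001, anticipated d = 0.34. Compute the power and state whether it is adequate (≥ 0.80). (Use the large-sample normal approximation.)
Power ≈ 0.67; the study is underpowered (power < 0.80)

Power calculation (one-sample t-test, normal approximation):
z_β = d · √n - z_α
z_β = 0.34 · √107 - 3.090
z_β = 0.34 · 10.344 - 3.090
z_β = 0.427

Power = Φ(z_β) = Φ(0.427) ≈ 0.665

Effect size d = 0.34 is small by Cohen's convention (0.2/0.5/0.8).

Threshold: power ≥ 0.80 is conventionally adequate.
Power ≈ 0.67 → the study is underpowered (power < 0.80).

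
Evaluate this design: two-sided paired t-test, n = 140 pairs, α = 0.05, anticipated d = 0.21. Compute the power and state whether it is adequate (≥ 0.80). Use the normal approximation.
Power ≈ 0.70; the study is underpowered (power < 0.80)

Power calculation (paired t-test, normal approximation):
z_β = d · √n - z_{α/2}
z_β = 0.21 · √140 - 1.960
z_β = 0.21 · 11.832 - 1.960
z_β = 0.525

Power = Φ(z_β) = Φ(0.525) ≈ 0.700

Effect size d = 0.21 is small by Cohen's convention (0.2/0.5/0.8).

Threshold: power ≥ 0.80 is conventionally adequate.
Power ≈ 0.70 → the study is underpowered (power < 0.80).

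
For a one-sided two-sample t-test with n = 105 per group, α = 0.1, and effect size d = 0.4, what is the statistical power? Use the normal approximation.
Power ≈ 0.95

Power calculation (two-sample t-test, normal approximation):
z_β = d · √(n/2) - z_α
z_β = 0.4 · √(105/2) - 1.282
z_β = 0.4 · 7.246 - 1.282
z_β = 1.617

Power = Φ(z_β) = Φ(1.617) ≈ 0.947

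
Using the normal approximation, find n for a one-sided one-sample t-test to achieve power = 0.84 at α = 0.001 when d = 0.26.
n = 247

Sample size formula (one-sample t-test, normal approximation):
n = ((z_α + z_β) / d)²

z_α = 3.090 (for α = 0.001, one-sided)
z_β = 0.994 (for power = 0.84)
d = 0.26

n = ((3.090 + 0.994) / 0.26)²
n = (15.708)²
n ≈ 246.74
Round up to the next whole number: n = 247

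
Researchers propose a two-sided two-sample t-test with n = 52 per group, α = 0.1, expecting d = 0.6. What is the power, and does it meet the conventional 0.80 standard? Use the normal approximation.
Power ≈ 0.92; the study is adequately powered (power ≥ 0.80)

Power calculation (two-sample t-test, normal approximation):
z_β = d · √(n/2) - z_{α/2}
z_β = 0.6 · √(52/2) - 1.645
z_β = 0.6 · 5.099 - 1.645
z_β = 1.415

Power = Φ(z_β) = Φ(1.415) ≈ 0.921

Effect size d = 0.6 is medium by Cohen's convention (0.2/0.5/0.8).

Threshold: power ≥ 0.80 is conventionally adequate.
Power ≈ 0.92 → the study is adequately powered (power ≥ 0.80).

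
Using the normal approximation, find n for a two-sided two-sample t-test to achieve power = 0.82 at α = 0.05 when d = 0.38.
n = 115 per group

Sample size formula (two-sample t-test, normal approximation):
n = 2 · ((z_{α/2} + z_β) / d)²

z_{α/2} = 1.960 (for α = 0.05, two-sided)
z_β = 0.915 (for power = 0.82)
d = 0.38

n = 2 · ((1.960 + 0.915) / 0.38)²
n = 2 · (7.566)²
n ≈ 114.49
Round up to the next whole number: n = 115 per group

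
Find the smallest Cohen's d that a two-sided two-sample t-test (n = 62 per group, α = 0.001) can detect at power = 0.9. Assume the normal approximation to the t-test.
d ≈ 0.82

Minimum detectable effect (two-sample t-test, normal approximation):
d = (z_{α/2} + z_β) / √(n/2)
d = (3.291 + 1.282) / √(62/2)
d = 4.572 / 5.568
d ≈ 0.82

By Cohen's convention (0.2 small / 0.5 medium / 0.8 large): large effect.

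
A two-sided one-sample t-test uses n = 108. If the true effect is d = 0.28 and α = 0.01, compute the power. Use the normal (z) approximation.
Power ≈ 0.63

Power calculation (one-sample t-test, normal approximation):
z_β = d · √n - z_{α/2}
z_β = 0.28 · √108 - 2.576
z_β = 0.28 · 10.392 - 2.576
z_β = 0.334

Power = Φ(z_β) = Φ(0.334) ≈ 0.631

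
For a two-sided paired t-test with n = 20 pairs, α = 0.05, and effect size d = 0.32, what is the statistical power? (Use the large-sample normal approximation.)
Power ≈ 0.30

Power calculation (paired t-test, normal approximation):
z_β = d · √n - z_{α/2}
z_β = 0.32 · √20 - 1.960
z_β = 0.32 · 4.472 - 1.960
z_β = -0.529

Power = Φ(z_β) = Φ(-0.529) ≈ 0.298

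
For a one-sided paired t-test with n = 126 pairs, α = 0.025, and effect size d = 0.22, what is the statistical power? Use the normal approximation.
Power ≈ 0.69

Power calculation (paired t-test, normal approximation):
z_β = d · √n - z_α
z_β = 0.22 · √126 - 1.960
z_β = 0.22 · 11.225 - 1.960
z_β = 0.510

Power = Φ(z_β) = Φ(0.510) ≈ 0.695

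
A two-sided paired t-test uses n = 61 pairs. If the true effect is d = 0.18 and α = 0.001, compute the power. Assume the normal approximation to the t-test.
Power ≈ 0.03

Power calculation (paired t-test, normal approximation):
z_β = d · √n - z_{α/2}
z_β = 0.18 · √61 - 3.291
z_β = 0.18 · 7.810 - 3.291
z_β = -1.885

Power = Φ(z_β) = Φ(-1.885) ≈ 0.030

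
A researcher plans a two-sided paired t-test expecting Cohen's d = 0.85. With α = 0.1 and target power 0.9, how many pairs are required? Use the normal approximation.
n = 12 pairs

Sample size formula (paired t-test, normal approximation):
n = ((z_{α/2} + z_β) / d)²

z_{α/2} = 1.645 (for α = 0.1, two-sided)
z_β = 1.282 (for power = 0.9)
d = 0.85

n = ((1.645 + 1.282) / 0.85)²
n = (3.444)²
n ≈ 11.86
Round up to the next whole number: n = 12 pairs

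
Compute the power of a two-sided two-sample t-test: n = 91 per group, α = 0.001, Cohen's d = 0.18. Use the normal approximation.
Power ≈ 0.02

Power calculation (two-sample t-test, normal approximation):
z_β = d · √(n/2) - z_{α/2}
z_β = 0.18 · √(91/2) - 3.291
z_β = 0.18 · 6.745 - 3.291
z_β = -2.076

Power = Φ(z_β) = Φ(-2.076) ≈ 0.019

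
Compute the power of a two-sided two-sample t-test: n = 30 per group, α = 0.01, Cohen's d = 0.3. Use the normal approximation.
Power ≈ 0.08

Power calculation (two-sample t-test, normal approximation):
z_β = d · √(n/2) - z_{α/2}
z_β = 0.3 · √(30/2) - 2.576
z_β = 0.3 · 3.873 - 2.576
z_β = -1.414

Power = Φ(z_β) = Φ(-1.414) ≈ 0.079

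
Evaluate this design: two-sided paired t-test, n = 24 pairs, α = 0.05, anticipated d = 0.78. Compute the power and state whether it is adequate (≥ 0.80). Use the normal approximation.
Power ≈ 0.97; the study is adequately powered (power ≥ 0.80)

Power calculation (paired t-test, normal approximation):
z_β = d · √n - z_{α/2}
z_β = 0.78 · √24 - 1.960
z_β = 0.78 · 4.899 - 1.960
z_β = 1.861

Power = Φ(z_β) = Φ(1.861) ≈ 0.969

Effect size d = 0.78 is medium by Cohen's convention (0.2/0.5/0.8).

Threshold: power ≥ 0.80 is conventionally adequate.
Power ≈ 0.97 → the study is adequately powered (power ≥ 0.80).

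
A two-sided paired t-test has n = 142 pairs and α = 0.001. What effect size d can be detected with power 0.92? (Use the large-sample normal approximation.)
d ≈ 0.39

Minimum detectable effect (paired t-test, normal approximation):
d = (z_{α/2} + z_β) / √n
d = (3.291 + 1.405) / √142
d = 4.696 / 11.916
d ≈ 0.39

By Cohen's convention (0.2 small / 0.5 medium / 0.8 large): small effect.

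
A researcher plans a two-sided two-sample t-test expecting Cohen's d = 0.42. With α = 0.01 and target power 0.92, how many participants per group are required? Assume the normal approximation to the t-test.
n = 180 per group

Sample size formula (two-sample t-test, normal approximation):
n = 2 · ((z_{α/2} + z_β) / d)²

z_{α/2} = 2.576 (for α = 0.01, two-sided)
z_β = 1.405 (for power = 0.92)
d = 0.42

n = 2 · ((2.576 + 1.405) / 0.42)²
n = 2 · (9.479)²
n ≈ 179.70
Round up to the next whole number: n = 180 per group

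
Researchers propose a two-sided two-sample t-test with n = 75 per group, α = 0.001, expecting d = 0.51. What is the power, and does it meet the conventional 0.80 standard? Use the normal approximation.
Power ≈ 0.43; the study is underpowered (power < 0.80)

Power calculation (two-sample t-test, normal approximation):
z_β = d · √(n/2) - z_{α/2}
z_β = 0.51 · √(75/2) - 3.291
z_β = 0.51 · 6.124 - 3.291
z_β = -0.167

Power = Φ(z_β) = Φ(-0.167) ≈ 0.434

Effect size d = 0.51 is medium by Cohen's convention (0.2/0.5/0.8).

Threshold: power ≥ 0.80 is conventionally adequate.
Power ≈ 0.43 → the study is underpowered (power < 0.80).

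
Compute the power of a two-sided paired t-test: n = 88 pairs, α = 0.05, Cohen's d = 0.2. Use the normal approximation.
Power ≈ 0.47

Power calculation (paired t-test, normal approximation):
z_β = d · √n - z_{α/2}
z_β = 0.2 · √88 - 1.960
z_β = 0.2 · 9.381 - 1.960
z_β = -0.084

Power = Φ(z_β) = Φ(-0.084) ≈ 0.467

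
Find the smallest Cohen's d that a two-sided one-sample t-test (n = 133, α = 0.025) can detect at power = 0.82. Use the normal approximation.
d ≈ 0.27

Minimum detectable effect (one-sample t-test, normal approximation):
d = (z_{α/2} + z_β) / √n
d = (2.241 + 0.915) / √133
d = 3.157 / 11.533
d ≈ 0.27

By Cohen's convention (0.2 small / 0.5 medium / 0.8 large): small effect.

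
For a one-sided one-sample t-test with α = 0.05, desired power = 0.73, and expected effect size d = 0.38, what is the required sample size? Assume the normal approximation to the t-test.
n = 36

Sample size formula (one-sample t-test, normal approximation):
n = ((z_α + z_β) / d)²

z_α = 1.645 (for α = 0.05, one-sided)
z_β = 0.613 (for power = 0.73)
d = 0.38

n = ((1.645 + 0.613) / 0.38)²
n = (5.942)²
n ≈ 35.31
Round up to the next whole number: n = 36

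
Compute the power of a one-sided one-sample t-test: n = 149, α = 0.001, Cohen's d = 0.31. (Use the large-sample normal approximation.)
Power ≈ 0.76

Power calculation (one-sample t-test, normal approximation):
z_β = d · √n - z_α
z_β = 0.31 · √149 - 3.090
z_β = 0.31 · 12.207 - 3.090
z_β = 0.694

Power = Φ(z_β) = Φ(0.694) ≈ 0.756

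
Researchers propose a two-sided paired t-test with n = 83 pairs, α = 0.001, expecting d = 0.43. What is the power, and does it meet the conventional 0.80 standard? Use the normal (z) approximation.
Power ≈ 0.73; the study is underpowered (power < 0.80)

Power calculation (paired t-test, normal approximation):
z_β = d · √n - z_{α/2}
z_β = 0.43 · √83 - 3.291
z_β = 0.43 · 9.110 - 3.291
z_β = 0.627

Power = Φ(z_β) = Φ(0.627) ≈ 0.735

Effect size d = 0.43 is small by Cohen's convention (0.2/0.5/0.8).

Threshold: power ≥ 0.80 is conventionally adequate.
Power ≈ 0.73 → the study is underpowered (power < 0.80).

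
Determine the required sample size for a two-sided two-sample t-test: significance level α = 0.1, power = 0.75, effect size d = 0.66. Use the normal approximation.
n = 25 per group

Sample size formula (two-sample t-test, normal approximation):
n = 2 · ((z_{α/2} + z_β) / d)²

z_{α/2} = 1.645 (for α = 0.1, two-sided)
z_β = 0.674 (for power = 0.75)
d = 0.66

n = 2 · ((1.645 + 0.674) / 0.66)²
n = 2 · (3.514)²
n ≈ 24.70
Round up to the next whole number: n = 25 per group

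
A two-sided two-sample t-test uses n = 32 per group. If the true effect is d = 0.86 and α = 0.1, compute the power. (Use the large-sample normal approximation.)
Power ≈ 0.96

Power calculation (two-sample t-test, normal approximation):
z_β = d · √(n/2) - z_{α/2}
z_β = 0.86 · √(32/2) - 1.645
z_β = 0.86 · 4.000 - 1.645
z_β = 1.795

Power = Φ(z_β) = Φ(1.795) ≈ 0.964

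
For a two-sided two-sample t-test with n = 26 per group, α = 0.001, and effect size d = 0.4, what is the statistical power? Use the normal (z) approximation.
Power ≈ 0.03

Power calculation (two-sample t-test, normal approximation):
z_β = d · √(n/2) - z_{α/2}
z_β = 0.4 · √(26/2) - 3.291
z_β = 0.4 · 3.606 - 3.291
z_β = -1.848

Power = Φ(z_β) = Φ(-1.848) ≈ 0.032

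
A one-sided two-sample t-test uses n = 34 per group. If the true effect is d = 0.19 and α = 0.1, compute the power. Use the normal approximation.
Power ≈ 0.31

Power calculation (two-sample t-test, normal approximation):
z_β = d · √(n/2) - z_α
z_β = 0.19 · √(34/2) - 1.282
z_β = 0.19 · 4.123 - 1.282
z_β = -0.498

Power = Φ(z_β) = Φ(-0.498) ≈ 0.309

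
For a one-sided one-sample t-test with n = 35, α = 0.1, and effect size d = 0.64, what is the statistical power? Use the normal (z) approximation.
Power ≈ 0.99

Power calculation (one-sample t-test, normal approximation):
z_β = d · √n - z_α
z_β = 0.64 · √35 - 1.282
z_β = 0.64 · 5.916 - 1.282
z_β = 2.505

Power = Φ(z_β) = Φ(2.505) ≈ 0.994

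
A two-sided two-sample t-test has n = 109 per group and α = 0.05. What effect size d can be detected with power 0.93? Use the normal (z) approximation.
d ≈ 0.47

Minimum detectable effect (two-sample t-test, normal approximation):
d = (z_{α/2} + z_β) / √(n/2)
d = (1.960 + 1.476) / √(109/2)
d = 3.436 / 7.382
d ≈ 0.47

By Cohen's convention (0.2 small / 0.5 medium / 0.8 large): small effect.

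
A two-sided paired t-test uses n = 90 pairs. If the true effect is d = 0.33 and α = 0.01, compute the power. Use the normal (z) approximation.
Power ≈ 0.71

Power calculation (paired t-test, normal approximation):
z_β = d · √n - z_{α/2}
z_β = 0.33 · √90 - 2.576
z_β = 0.33 · 9.487 - 2.576
z_β = 0.555

Power = Φ(z_β) = Φ(0.555) ≈ 0.710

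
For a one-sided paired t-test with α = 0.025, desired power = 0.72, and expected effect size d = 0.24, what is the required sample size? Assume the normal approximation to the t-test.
n = 113 pairs

Sample size formula (paired t-test, normal approximation):
n = ((z_α + z_β) / d)²

z_α = 1.960 (for α = 0.025, one-sided)
z_β = 0.583 (for power = 0.72)
d = 0.24

n = ((1.960 + 0.583) / 0.24)²
n = (10.596)²
n ≈ 112.28
Round up to the next whole number: n = 113 pairs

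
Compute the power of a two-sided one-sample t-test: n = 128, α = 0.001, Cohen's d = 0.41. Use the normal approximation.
Power ≈ 0.91

Power calculation (one-sample t-test, normal approximation):
z_β = d · √n - z_{α/2}
z_β = 0.41 · √128 - 3.291
z_β = 0.41 · 11.314 - 3.291
z_β = 1.348

Power = Φ(z_β) = Φ(1.348) ≈ 0.911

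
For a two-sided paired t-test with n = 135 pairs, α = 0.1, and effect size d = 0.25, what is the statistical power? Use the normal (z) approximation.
Power ≈ 0.90

Power calculation (paired t-test, normal approximation):
z_β = d · √n - z_{α/2}
z_β = 0.25 · √135 - 1.645
z_β = 0.25 · 11.619 - 1.645
z_β = 1.260

Power = Φ(z_β) = Φ(1.260) ≈ 0.896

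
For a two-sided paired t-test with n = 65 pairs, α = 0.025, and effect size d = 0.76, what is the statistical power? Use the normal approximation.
Power ≈ 1.00

Power calculation (paired t-test, normal approximation):
z_β = d · √n - z_{α/2}
z_β = 0.76 · √65 - 2.241
z_β = 0.76 · 8.062 - 2.241
z_β = 3.886

Power = Φ(z_β) = Φ(3.886) ≈ 1.000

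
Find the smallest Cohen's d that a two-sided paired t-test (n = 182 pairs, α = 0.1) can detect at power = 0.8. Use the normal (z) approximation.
d ≈ 0.18

Minimum detectable effect (paired t-test, normal approximation):
d = (z_{α/2} + z_β) / √n
d = (1.645 + 0.842) / √182
d = 2.486 / 13.491
d ≈ 0.18

By Cohen's convention (0.2 small / 0.5 medium / 0.8 large): very small effect.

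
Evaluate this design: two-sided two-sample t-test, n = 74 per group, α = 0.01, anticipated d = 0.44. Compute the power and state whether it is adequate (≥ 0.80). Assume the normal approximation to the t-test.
Power ≈ 0.54; the study is underpowered (power < 0.80)

Power calculation (two-sample t-test, normal approximation):
z_β = d · √(n/2) - z_{α/2}
z_β = 0.44 · √(74/2) - 2.576
z_β = 0.44 · 6.083 - 2.576
z_β = 0.101

Power = Φ(z_β) = Φ(0.101) ≈ 0.540

Effect size d = 0.44 is small by Cohen's convention (0.2/0.5/0.8).

Threshold: power ≥ 0.80 is conventionally adequate.
Power ≈ 0.54 → the study is underpowered (power < 0.80).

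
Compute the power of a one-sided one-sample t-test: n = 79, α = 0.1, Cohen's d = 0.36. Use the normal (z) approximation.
Power ≈ 0.97

Power calculation (one-sample t-test, normal approximation):
z_β = d · √n - z_α
z_β = 0.36 · √79 - 1.282
z_β = 0.36 · 8.888 - 1.282
z_β = 1.918

Power = Φ(z_β) = Φ(1.918) ≈ 0.972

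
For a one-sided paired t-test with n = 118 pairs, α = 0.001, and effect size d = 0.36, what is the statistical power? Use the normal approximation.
Power ≈ 0.79

Power calculation (paired t-test, normal approximation):
z_β = d · √n - z_α
z_β = 0.36 · √118 - 3.090
z_β = 0.36 · 10.863 - 3.090
z_β = 0.820

Power = Φ(z_β) = Φ(0.820) ≈ 0.794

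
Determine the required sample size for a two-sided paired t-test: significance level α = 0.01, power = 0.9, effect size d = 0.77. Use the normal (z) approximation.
n = 26 pairs

Sample size formula (paired t-test, normal approximation):
n = ((z_{α/2} + z_β) / d)²

z_{α/2} = 2.576 (for α = 0.01, two-sided)
z_β = 1.282 (for power = 0.9)
d = 0.77

n = ((2.576 + 1.282) / 0.77)²
n = (5.010)²
n ≈ 25.10
Round up to the next whole number: n = 26 pairs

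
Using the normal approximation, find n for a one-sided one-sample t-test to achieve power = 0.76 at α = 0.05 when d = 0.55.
n = 19

Sample size formula (one-sample t-test, normal approximation):
n = ((z_α + z_β) / d)²

z_α = 1.645 (for α = 0.05, one-sided)
z_β = 0.706 (for power = 0.76)
d = 0.55

n = ((1.645 + 0.706) / 0.55)²
n = (4.275)²
n ≈ 18.28
Round up to the next whole number: n = 19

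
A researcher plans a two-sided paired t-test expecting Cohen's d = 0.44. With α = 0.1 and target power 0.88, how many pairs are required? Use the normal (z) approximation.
n = 42 pairs

Sample size formula (paired t-test, normal approximation):
n = ((z_{α/2} + z_β) / d)²

z_{α/2} = 1.645 (for α = 0.1, two-sided)
z_β = 1.175 (for power = 0.88)
d = 0.44

n = ((1.645 + 1.175) / 0.44)²
n = (6.409)²
n ≈ 41.08
Round up to the next whole number: n = 42 pairs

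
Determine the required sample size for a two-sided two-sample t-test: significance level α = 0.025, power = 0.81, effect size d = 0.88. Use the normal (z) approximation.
n = 26 per group

Sample size formula (two-sample t-test, normal approximation):
n = 2 · ((z_{α/2} + z_β) / d)²

z_{α/2} = 2.241 (for α = 0.025, two-sided)
z_β = 0.878 (for power = 0.81)
d = 0.88

n = 2 · ((2.241 + 0.878) / 0.88)²
n = 2 · (3.544)²
n ≈ 25.12
Round up to the next whole number: n = 26 per group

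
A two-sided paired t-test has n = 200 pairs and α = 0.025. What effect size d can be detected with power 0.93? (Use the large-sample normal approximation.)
d ≈ 0.26

Minimum detectable effect (paired t-test, normal approximation):
d = (z_{α/2} + z_β) / √n
d = (2.241 + 1.476) / √200
d = 3.717 / 14.142
d ≈ 0.26

By Cohen's convention (0.2 small / 0.5 medium / 0.8 large): small effect.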